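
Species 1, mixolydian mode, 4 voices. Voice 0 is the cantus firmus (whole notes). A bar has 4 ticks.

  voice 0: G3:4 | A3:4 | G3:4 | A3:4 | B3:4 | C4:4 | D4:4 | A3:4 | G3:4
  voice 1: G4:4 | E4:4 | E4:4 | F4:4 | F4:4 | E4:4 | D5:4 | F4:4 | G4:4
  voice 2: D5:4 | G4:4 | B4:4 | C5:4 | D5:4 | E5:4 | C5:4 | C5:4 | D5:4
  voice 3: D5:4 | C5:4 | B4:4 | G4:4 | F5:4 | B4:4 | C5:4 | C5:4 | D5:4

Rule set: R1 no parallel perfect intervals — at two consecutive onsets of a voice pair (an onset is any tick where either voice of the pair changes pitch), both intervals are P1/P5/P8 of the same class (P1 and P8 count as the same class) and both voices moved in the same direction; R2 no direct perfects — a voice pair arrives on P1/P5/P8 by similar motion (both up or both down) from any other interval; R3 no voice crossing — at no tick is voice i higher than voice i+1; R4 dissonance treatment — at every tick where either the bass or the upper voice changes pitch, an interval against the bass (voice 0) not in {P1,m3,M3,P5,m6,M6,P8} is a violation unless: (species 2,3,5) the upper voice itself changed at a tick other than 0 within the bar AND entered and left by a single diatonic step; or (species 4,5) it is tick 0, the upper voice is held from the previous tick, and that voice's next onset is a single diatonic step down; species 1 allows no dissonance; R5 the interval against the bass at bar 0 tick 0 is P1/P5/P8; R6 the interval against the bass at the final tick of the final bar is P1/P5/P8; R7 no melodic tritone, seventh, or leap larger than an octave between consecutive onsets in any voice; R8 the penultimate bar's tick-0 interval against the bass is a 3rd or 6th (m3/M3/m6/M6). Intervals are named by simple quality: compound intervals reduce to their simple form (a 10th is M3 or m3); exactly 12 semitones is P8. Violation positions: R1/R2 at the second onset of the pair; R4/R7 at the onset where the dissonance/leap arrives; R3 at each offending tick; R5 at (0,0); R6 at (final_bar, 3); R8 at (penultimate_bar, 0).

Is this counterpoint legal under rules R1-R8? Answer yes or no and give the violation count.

No (28 violations)

bar 0: v0=G3 v1=G4 v2=D5 v3=D5 (P5)
bar 1: v0=A3 v1=E4 v2=G4 v3=C5 (m3)
bar 2: v0=G3 v1=E4 v2=B4 v3=B4 (M3)
bar 3: v0=A3 v1=F4 v2=C5 v3=G4 (m7)
bar 4: v0=B3 v1=F4 v2=D5 v3=F5 (TT)
bar 5: v0=C4 v1=E4 v2=E5 v3=B4 (M7)
bar 6: v0=D4 v1=D5 v2=C5 v3=C5 (m7)
bar 7: v0=A3 v1=F4 v2=C5 v3=C5 (m3)
bar 8: v0=G3 v1=G4 v2=D5 v3=D5 (P5)
  R4 @ bar1.0: A3/G4 m7 untreated
  R1 @ bar3.0: E4/B4 P5 -> F4/C5 P5 similar
  R3 @ bar3.0: C5 above G4
  R4 @ bar3.0: A3/G4 m7 untreated
  R3 @ bar3.1: C5 above G4
  R3 @ bar3.2: C5 above G4
  R3 @ bar3.3: C5 above G4
  R4 @ bar4.0: B3/F4 TT untreated
  R4 @ bar4.0: B3/F5 TT untreated
  R7 @ bar4.0: G4->F5 leap 10st
  R2 @ bar5.0: F4/F5 P8 -> E4/B4 P5 similar
  R3 @ bar5.0: E5 above B4
  R4 @ bar5.0: C4/B4 M7 untreated
  R7 @ bar5.0: F5->B4 leap 6st
  R3 @ bar5.1: E5 above B4
  R3 @ bar5.2: E5 above B4
  R3 @ bar5.3: E5 above B4
  R2 @ bar6.0: C4/E4 M3 -> D4/D5 P8 similar
  R3 @ bar6.0: D5 above C5
  R4 @ bar6.0: D4/C5 m7 untreated
  R4 @ bar6.0: D4/C5 m7 untreated
  R7 @ bar6.0: E4->D5 leap 10st
  R3 @ bar6.1: D5 above C5
  R3 @ bar6.2: D5 above C5
  R3 @ bar6.3: D5 above C5
  R1 @ bar8.0: F4/C5 P5 -> G4/D5 P5 similar
  R1 @ bar8.0: F4/C5 P5 -> G4/D5 P5 similar
  R1 @ bar8.0: C5/C5 P1 -> D5/D5 P1 similar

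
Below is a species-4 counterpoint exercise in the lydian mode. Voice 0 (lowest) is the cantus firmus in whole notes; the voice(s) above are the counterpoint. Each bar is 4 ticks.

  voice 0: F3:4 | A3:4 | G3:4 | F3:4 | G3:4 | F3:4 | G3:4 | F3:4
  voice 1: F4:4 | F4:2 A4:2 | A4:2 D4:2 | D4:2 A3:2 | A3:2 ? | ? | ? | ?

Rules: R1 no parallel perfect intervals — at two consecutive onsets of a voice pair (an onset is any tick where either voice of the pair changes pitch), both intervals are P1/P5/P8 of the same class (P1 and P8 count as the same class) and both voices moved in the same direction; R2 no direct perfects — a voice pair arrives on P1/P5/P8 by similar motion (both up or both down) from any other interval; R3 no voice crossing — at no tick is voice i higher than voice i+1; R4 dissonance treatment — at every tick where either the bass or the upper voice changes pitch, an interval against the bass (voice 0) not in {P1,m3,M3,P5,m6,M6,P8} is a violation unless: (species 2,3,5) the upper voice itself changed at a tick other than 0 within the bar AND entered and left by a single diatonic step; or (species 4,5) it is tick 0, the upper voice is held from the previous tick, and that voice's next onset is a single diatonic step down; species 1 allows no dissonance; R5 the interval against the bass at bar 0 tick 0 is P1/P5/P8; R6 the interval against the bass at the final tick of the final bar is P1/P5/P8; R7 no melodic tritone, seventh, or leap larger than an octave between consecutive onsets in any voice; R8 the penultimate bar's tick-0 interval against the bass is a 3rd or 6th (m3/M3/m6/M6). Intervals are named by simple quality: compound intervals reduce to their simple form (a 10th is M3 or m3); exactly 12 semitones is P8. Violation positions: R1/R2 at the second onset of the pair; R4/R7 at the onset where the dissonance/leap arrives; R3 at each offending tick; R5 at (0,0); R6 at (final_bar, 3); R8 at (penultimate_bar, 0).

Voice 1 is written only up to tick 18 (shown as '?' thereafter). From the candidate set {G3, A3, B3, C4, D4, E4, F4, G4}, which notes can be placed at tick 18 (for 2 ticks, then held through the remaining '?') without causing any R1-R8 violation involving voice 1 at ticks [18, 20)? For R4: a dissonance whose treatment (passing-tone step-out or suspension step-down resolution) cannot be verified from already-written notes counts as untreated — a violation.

G3: legal
A3: legal
B3: legal
C4: violates R4
D4: legal
E4: legal
F4: violates R4
G4: violates R7

{A3, B3, D4, E4, G3}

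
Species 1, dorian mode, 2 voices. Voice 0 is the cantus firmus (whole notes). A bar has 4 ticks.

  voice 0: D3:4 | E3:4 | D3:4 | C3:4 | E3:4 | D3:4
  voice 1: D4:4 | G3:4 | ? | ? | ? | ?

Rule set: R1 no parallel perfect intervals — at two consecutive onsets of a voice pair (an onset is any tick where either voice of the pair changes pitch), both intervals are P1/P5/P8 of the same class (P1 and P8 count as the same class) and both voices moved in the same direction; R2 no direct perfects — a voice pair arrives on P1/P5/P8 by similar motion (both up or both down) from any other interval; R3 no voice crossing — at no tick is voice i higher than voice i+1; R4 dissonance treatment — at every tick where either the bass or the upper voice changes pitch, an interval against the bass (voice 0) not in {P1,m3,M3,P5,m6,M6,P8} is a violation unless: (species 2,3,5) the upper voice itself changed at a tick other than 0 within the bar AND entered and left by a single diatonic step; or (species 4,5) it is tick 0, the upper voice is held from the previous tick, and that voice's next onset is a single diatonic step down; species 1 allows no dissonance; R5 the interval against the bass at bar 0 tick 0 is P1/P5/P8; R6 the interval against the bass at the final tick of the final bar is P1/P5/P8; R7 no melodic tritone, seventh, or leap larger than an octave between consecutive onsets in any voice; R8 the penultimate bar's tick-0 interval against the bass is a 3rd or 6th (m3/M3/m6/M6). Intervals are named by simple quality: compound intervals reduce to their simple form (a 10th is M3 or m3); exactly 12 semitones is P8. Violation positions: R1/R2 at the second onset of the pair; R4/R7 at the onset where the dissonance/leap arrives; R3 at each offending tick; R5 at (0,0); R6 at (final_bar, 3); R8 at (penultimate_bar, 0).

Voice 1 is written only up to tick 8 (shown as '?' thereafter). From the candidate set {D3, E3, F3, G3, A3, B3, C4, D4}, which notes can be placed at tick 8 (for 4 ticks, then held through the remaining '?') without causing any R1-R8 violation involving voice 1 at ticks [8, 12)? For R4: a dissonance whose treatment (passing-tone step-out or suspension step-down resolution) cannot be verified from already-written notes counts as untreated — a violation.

{A3, B3, D4, F3}

D3: violates R2
E3: violates R4
F3: legal
G3: violates R4
A3: legal
B3: legal
C4: violates R4
D4: legal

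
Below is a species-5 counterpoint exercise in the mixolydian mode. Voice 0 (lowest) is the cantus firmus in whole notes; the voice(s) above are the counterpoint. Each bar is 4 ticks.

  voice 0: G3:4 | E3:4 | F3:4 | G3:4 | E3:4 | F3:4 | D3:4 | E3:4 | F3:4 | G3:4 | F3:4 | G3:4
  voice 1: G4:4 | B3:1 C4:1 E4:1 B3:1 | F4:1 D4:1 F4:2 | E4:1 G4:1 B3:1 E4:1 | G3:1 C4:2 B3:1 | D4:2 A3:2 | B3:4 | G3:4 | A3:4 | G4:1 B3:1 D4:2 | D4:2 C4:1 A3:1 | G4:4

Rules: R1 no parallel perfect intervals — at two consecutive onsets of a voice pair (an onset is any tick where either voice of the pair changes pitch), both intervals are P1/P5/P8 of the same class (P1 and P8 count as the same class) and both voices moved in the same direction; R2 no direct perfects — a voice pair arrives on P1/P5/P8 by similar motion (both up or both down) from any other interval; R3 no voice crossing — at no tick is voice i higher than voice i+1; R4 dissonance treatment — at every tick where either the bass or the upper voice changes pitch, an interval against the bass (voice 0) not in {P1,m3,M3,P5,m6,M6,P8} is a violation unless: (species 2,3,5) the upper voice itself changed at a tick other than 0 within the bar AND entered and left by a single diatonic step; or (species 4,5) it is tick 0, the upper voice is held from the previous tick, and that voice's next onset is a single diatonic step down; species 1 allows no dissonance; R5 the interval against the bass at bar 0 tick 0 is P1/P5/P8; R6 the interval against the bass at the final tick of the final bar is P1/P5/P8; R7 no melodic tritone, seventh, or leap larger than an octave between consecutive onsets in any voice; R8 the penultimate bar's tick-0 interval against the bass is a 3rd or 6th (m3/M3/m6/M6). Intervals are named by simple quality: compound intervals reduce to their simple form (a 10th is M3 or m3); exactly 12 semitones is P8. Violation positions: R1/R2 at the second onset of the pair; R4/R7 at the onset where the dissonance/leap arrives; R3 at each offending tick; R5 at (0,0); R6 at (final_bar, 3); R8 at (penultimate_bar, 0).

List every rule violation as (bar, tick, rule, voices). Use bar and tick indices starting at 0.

bar 0: v0=G3 v1=G4 downbeat P8
bar 1: v0=E3 v1=B3 downbeat P5
bar 2: v0=F3 v1=F4 downbeat P8
bar 3: v0=G3 v1=E4 downbeat M6
bar 4: v0=E3 v1=G3 downbeat m3
bar 5: v0=F3 v1=D4 downbeat M6
bar 6: v0=D3 v1=B3 downbeat M6
bar 7: v0=E3 v1=G3 downbeat m3
bar 8: v0=F3 v1=A3 downbeat M3
bar 9: v0=G3 v1=G4 downbeat P8
bar 10: v0=F3 v1=D4 downbeat M6
bar 11: v0=G3 v1=G4 downbeat P8
  -> R2 @ bar 1 tick 0 v(0, 1): G3/G4 P8 -> E3/B3 P5 similar
  -> R2 @ bar 2 tick 0 v(0, 1): E3/B3 P5 -> F3/F4 P8 similar
  -> R7 @ bar 2 tick 0 v(1,): B3->F4 leap 6st
  -> R2 @ bar 9 tick 0 v(0, 1): F3/A3 M3 -> G3/G4 P8 similar
  -> R7 @ bar 9 tick 0 v(1,): A3->G4 leap 10st
  -> R2 @ bar 11 tick 0 v(0, 1): F3/A3 M3 -> G3/G4 P8 similar
  -> R7 @ bar 11 tick 0 v(1,): A3->G4 leap 10st

(1, 0, R2, (0, 1))
(2, 0, R2, (0, 1))
(2, 0, R7, (1,))
(9, 0, R2, (0, 1))
(9, 0, R7, (1,))
(11, 0, R2, (0, 1))
(11, 0, R7, (1,))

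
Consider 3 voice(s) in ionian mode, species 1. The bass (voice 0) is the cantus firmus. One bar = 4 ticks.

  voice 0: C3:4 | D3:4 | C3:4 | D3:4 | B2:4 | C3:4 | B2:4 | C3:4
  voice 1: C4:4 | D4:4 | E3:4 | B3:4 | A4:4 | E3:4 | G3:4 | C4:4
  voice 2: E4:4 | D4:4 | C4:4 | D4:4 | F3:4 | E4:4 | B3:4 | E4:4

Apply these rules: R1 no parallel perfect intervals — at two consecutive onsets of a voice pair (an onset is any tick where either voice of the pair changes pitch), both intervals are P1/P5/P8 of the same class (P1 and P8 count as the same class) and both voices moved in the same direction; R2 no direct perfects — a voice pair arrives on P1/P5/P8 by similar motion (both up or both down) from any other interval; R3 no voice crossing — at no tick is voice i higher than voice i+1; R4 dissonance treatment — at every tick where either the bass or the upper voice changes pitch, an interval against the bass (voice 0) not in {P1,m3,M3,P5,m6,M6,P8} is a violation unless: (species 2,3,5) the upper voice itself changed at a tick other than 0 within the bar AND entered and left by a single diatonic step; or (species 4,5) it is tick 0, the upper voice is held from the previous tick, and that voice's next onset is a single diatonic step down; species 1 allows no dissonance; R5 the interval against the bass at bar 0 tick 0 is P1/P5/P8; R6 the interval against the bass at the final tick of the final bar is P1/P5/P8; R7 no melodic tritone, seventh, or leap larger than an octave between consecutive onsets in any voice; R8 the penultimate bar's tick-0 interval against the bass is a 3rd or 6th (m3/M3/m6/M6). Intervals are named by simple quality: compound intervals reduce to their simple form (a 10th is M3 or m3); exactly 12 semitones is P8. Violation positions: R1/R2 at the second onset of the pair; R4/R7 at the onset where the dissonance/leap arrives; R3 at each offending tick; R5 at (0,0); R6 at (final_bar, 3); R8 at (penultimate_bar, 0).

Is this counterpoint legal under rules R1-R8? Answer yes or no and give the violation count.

No (18 violations)

bar 0: v0=C3 v1=C4 v2=E4 (M3)
bar 1: v0=D3 v1=D4 v2=D4 (P8)
bar 2: v0=C3 v1=E3 v2=C4 (P8)
bar 3: v0=D3 v1=B3 v2=D4 (P8)
bar 4: v0=B2 v1=A4 v2=F3 (TT)
bar 5: v0=C3 v1=E3 v2=E4 (M3)
bar 6: v0=B2 v1=G3 v2=B3 (P8)
bar 7: v0=C3 v1=C4 v2=E4 (M3)
  R5 @ bar0.0: opens on M3
  R1 @ bar1.0: C3/C4 P8 -> D3/D4 P8 similar
  R1 @ bar2.0: D3/D4 P8 -> C3/C4 P8 similar
  R7 @ bar2.0: D4->E3 leap 10st
  R1 @ bar3.0: C3/C4 P8 -> D3/D4 P8 similar
  R3 @ bar4.0: A4 above F3
  R4 @ bar4.0: B2/A4 m7 untreated
  R4 @ bar4.0: B2/F3 TT untreated
  R7 @ bar4.0: B3->A4 leap 10st
  R3 @ bar4.1: A4 above F3
  R3 @ bar4.2: A4 above F3
  R3 @ bar4.3: A4 above F3
  R7 @ bar5.0: A4->E3 leap 17st
  R7 @ bar5.0: F3->E4 leap 11st
  R2 @ bar6.0: C3/E4 M3 -> B2/B3 P8 similar
  R8 @ bar6.0: penult P8 not 3rd/6th
  R2 @ bar7.0: B2/G3 m6 -> C3/C4 P8 similar
  R6 @ bar7.3: closes on M3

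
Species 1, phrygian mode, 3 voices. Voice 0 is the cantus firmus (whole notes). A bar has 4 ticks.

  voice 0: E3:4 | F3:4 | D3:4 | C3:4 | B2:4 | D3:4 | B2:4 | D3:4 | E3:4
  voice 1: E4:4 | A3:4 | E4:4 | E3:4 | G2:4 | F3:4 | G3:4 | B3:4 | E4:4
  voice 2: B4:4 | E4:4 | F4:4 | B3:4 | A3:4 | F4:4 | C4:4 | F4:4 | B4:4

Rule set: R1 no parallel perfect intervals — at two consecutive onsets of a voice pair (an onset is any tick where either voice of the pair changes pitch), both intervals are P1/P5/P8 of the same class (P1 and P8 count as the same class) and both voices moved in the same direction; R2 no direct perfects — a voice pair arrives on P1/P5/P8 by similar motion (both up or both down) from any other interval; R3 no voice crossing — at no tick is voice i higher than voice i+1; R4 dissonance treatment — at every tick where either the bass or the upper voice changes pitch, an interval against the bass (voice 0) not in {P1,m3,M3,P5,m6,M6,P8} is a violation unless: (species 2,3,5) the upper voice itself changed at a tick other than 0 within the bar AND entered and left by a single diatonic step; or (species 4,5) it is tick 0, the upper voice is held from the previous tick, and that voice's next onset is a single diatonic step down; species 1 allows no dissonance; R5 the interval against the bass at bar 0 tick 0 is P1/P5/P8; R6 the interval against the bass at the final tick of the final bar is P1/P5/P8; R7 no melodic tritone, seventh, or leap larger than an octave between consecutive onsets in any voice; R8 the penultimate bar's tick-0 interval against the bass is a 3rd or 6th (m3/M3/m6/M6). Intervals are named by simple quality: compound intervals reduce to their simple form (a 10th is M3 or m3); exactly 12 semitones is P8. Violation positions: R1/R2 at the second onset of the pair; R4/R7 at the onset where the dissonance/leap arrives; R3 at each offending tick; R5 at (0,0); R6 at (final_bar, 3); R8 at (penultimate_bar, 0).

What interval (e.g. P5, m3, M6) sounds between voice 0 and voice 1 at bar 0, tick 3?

voice 0=E3 voice 1=E4 -> P8

P8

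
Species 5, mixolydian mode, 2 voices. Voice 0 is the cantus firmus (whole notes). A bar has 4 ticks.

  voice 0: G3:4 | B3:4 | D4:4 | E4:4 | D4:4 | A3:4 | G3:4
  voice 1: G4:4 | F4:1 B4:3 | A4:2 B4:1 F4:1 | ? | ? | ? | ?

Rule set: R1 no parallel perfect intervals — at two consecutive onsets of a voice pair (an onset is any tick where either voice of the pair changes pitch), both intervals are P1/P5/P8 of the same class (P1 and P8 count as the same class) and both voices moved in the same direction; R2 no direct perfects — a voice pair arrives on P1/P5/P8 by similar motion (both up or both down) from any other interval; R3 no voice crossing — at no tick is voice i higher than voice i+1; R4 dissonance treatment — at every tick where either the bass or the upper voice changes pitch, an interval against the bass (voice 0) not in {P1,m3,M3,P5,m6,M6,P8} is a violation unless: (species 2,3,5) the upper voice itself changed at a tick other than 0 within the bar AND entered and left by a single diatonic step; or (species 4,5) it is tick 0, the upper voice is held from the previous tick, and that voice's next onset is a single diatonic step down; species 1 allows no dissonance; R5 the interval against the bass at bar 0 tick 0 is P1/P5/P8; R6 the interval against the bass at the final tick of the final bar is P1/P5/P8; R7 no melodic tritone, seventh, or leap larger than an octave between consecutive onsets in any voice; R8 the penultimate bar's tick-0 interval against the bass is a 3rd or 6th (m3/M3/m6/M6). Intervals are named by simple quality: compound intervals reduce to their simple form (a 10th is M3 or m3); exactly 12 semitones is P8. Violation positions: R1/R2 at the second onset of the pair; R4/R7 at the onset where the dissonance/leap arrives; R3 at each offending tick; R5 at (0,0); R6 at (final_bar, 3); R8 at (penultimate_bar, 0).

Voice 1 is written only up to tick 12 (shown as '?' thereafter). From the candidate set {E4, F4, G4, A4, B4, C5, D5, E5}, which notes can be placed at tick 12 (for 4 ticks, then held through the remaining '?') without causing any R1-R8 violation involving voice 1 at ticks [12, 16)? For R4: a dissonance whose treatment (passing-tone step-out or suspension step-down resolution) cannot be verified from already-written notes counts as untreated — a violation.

E4: legal
F4: violates R4
G4: legal
A4: violates R4
B4: violates R2,R7
C5: legal
D5: violates R4
E5: violates R2,R7

{C5, E4, G4}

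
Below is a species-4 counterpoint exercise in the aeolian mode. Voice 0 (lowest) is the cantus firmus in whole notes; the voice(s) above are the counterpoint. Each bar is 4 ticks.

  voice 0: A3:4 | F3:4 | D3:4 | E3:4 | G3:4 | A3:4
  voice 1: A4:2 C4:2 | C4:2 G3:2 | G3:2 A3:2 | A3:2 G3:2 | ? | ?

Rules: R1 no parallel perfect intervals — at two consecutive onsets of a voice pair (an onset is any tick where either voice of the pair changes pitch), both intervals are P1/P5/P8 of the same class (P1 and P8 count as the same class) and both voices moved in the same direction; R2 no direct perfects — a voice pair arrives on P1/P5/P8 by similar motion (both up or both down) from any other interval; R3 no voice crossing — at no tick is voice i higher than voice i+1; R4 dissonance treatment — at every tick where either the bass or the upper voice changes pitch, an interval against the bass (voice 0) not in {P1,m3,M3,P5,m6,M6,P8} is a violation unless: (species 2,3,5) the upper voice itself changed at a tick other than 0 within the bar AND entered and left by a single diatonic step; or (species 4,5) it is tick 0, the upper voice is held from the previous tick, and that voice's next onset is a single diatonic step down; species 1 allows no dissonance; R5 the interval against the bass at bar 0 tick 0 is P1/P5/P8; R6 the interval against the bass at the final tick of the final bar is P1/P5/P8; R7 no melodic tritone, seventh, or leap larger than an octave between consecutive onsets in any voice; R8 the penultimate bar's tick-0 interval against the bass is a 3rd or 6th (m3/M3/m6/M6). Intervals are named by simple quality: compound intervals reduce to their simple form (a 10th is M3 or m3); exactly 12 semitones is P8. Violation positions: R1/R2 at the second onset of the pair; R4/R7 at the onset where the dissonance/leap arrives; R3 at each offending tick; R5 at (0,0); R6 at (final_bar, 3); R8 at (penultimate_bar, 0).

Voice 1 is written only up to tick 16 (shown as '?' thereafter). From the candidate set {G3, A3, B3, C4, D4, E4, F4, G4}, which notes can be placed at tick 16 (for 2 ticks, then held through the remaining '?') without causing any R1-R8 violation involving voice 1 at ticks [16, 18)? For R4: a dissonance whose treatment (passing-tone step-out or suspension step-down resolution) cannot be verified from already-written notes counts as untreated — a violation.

{B3, E4}

G3: violates R8
A3: violates R4,R8
B3: legal
C4: violates R4,R8
D4: violates R2,R8
E4: legal
F4: violates R4,R7,R8
G4: violates R2,R8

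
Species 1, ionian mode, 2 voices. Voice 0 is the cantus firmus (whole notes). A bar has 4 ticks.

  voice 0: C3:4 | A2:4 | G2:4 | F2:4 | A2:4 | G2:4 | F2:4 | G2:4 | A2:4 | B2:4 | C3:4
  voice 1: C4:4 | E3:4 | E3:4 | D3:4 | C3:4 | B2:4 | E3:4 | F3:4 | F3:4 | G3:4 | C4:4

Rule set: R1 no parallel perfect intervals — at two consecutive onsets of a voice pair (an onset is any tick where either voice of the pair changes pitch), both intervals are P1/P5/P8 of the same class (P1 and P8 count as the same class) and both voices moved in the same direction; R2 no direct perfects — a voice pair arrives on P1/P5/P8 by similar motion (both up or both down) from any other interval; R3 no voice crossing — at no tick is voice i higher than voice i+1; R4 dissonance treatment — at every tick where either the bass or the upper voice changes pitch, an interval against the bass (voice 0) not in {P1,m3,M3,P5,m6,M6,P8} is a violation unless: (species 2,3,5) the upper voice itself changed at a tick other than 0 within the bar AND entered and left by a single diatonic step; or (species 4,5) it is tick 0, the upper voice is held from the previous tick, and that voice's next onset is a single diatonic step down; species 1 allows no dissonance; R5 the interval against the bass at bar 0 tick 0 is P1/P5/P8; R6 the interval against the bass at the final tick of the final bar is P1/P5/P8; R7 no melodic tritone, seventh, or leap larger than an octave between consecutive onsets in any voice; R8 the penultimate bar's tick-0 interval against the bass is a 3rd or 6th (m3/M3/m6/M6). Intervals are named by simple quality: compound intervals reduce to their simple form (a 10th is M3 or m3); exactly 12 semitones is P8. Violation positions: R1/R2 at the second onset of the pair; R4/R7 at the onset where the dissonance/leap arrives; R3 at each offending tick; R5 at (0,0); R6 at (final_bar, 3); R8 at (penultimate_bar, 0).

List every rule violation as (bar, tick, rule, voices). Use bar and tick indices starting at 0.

bar 0: v0=C3 v1=C4 downbeat P8
bar 1: v0=A2 v1=E3 downbeat P5
bar 2: v0=G2 v1=E3 downbeat M6
bar 3: v0=F2 v1=D3 downbeat M6
bar 4: v0=A2 v1=C3 downbeat m3
bar 5: v0=G2 v1=B2 downbeat M3
bar 6: v0=F2 v1=E3 downbeat M7
bar 7: v0=G2 v1=F3 downbeat m7
bar 8: v0=A2 v1=F3 downbeat m6
bar 9: v0=B2 v1=G3 downbeat m6
bar 10: v0=C3 v1=C4 downbeat P8
  -> R2 @ bar 1 tick 0 v(0, 1): C3/C4 P8 -> A2/E3 P5 similar
  -> R4 @ bar 6 tick 0 v(0, 1): F2/E3 M7 untreated
  -> R4 @ bar 7 tick 0 v(0, 1): G2/F3 m7 untreated
  -> R2 @ bar 10 tick 0 v(0, 1): B2/G3 m6 -> C3/C4 P8 similar

(1, 0, R2, (0, 1))
(6, 0, R4, (0, 1))
(7, 0, R4, (0, 1))
(10, 0, R2, (0, 1))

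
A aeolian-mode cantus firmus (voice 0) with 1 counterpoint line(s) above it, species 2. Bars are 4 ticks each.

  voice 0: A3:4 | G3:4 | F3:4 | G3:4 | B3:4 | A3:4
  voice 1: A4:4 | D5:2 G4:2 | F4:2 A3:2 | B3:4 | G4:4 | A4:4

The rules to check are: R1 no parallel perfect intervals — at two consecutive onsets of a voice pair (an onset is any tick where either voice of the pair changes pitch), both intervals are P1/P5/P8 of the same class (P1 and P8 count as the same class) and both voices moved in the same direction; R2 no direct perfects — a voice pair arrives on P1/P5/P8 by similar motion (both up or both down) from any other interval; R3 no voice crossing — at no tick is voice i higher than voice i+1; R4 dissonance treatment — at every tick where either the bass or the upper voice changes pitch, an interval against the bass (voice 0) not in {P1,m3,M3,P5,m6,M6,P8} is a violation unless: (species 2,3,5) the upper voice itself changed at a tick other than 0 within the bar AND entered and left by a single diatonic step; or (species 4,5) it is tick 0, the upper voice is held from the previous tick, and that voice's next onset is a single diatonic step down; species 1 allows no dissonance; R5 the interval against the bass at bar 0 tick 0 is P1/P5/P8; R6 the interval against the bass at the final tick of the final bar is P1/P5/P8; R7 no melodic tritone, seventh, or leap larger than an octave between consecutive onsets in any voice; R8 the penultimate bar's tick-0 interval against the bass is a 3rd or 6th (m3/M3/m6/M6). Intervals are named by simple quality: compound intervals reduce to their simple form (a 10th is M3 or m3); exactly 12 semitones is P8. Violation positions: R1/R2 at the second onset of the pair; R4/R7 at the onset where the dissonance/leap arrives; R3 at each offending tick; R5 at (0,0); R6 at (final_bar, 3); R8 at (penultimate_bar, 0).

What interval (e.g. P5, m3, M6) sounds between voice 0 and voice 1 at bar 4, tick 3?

voice 0=B3 voice 1=G4 -> m6

m6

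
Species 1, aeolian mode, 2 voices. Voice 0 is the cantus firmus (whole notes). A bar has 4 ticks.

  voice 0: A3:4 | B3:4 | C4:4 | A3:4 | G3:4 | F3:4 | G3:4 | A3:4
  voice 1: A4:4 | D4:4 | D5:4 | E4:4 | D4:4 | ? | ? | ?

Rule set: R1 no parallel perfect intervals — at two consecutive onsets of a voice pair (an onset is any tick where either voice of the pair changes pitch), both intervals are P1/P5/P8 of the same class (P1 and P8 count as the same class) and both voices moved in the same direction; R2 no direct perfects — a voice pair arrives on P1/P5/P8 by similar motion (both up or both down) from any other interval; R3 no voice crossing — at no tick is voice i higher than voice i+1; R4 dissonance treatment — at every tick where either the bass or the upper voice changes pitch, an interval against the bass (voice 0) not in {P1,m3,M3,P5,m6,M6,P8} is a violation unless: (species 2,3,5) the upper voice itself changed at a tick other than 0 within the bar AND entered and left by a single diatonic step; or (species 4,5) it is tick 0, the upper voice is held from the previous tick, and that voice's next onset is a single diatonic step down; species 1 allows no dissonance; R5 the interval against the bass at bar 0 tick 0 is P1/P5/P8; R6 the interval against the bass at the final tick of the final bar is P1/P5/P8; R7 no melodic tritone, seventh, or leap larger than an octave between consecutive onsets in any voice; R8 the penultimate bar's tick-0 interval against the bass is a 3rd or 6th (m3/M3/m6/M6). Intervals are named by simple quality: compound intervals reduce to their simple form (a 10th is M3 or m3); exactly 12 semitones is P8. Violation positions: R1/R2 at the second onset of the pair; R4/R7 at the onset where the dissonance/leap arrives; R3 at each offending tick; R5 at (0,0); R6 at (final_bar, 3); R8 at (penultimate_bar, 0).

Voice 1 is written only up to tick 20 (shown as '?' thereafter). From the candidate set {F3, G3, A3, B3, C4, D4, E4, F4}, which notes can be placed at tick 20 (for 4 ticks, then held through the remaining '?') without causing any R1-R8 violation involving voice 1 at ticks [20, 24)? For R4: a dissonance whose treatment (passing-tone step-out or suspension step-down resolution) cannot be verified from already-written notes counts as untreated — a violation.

F3: violates R2
G3: violates R4
A3: legal
B3: violates R4
C4: violates R1
D4: legal
E4: violates R4
F4: legal

{A3, D4, F4}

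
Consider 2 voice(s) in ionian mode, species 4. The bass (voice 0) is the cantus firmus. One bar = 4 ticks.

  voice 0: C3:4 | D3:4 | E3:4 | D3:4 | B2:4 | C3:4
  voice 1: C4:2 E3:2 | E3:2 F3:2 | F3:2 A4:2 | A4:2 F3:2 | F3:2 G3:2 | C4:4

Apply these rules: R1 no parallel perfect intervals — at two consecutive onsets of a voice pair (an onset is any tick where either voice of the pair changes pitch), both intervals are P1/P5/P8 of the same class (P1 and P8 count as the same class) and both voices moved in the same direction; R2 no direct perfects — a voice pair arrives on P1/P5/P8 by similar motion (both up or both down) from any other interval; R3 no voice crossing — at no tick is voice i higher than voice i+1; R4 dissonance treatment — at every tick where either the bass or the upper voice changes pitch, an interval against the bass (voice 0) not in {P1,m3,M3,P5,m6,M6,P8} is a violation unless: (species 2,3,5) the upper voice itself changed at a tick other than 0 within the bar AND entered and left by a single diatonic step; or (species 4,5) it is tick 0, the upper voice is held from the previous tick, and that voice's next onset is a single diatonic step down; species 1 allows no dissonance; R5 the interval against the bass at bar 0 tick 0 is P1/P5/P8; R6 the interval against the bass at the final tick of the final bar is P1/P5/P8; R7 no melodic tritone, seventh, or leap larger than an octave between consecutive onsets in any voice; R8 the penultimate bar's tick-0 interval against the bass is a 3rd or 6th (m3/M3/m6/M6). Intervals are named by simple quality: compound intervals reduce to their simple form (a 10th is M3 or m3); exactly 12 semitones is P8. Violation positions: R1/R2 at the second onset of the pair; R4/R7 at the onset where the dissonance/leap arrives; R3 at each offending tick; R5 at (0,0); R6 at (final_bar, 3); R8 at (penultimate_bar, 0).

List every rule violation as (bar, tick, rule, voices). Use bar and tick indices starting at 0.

(1, 0, R4, (0, 1))
(2, 0, R4, (0, 1))
(2, 2, R4, (0, 1))
(2, 2, R7, (1,))
(3, 2, R7, (1,))
(4, 0, R4, (0, 1))
(4, 0, R8, (0, 1))
(5, 0, R2, (0, 1))

bar 0: v0=C3 v1=C4 downbeat P8
bar 1: v0=D3 v1=E3 downbeat M2
bar 2: v0=E3 v1=F3 downbeat m2
bar 3: v0=D3 v1=A4 downbeat P5
bar 4: v0=B2 v1=F3 downbeat TT
bar 5: v0=C3 v1=C4 downbeat P8
  -> R4 @ bar 1 tick 0 v(0, 1): D3/E3 M2 untreated
  -> R4 @ bar 2 tick 0 v(0, 1): E3/F3 m2 untreated
  -> R4 @ bar 2 tick 2 v(0, 1): E3/A4 P4 untreated
  -> R7 @ bar 2 tick 2 v(1,): F3->A4 leap 16st
  -> R7 @ bar 3 tick 2 v(1,): A4->F3 leap 16st
  -> R4 @ bar 4 tick 0 v(0, 1): B2/F3 TT untreated
  -> R8 @ bar 4 tick 0 v(0, 1): penult TT not 3rd/6th
  -> R2 @ bar 5 tick 0 v(0, 1): B2/G3 m6 -> C3/C4 P8 similar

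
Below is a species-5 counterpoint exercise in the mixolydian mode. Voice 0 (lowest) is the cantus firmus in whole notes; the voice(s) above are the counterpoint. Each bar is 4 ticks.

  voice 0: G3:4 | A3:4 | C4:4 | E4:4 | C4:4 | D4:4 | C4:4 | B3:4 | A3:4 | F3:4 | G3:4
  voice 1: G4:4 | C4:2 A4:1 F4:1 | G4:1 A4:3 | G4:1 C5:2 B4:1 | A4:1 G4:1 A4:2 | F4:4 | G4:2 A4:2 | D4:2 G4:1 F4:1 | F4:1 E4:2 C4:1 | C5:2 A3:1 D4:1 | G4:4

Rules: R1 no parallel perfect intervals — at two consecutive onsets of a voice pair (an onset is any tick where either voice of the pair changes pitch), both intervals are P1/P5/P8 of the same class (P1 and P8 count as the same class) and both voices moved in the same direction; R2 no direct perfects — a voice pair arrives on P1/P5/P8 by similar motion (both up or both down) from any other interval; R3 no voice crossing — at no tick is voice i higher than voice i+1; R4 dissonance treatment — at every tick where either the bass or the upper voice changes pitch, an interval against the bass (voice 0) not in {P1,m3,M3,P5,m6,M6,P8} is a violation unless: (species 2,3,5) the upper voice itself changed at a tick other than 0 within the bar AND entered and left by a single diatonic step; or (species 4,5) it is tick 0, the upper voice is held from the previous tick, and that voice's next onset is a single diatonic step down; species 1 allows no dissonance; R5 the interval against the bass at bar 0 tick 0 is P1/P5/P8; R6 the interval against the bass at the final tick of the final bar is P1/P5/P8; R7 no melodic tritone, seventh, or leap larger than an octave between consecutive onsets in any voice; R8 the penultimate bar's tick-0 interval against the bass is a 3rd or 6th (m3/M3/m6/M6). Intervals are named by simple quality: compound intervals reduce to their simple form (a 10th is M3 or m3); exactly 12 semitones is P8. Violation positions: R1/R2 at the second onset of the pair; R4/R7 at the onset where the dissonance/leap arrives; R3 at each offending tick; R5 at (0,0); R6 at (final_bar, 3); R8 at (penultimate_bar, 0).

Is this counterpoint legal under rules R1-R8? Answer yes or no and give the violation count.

No (4 violations)

bar 0: v0=G3 v1=G4 (P8)
bar 1: v0=A3 v1=C4 (m3)
bar 2: v0=C4 v1=G4 (P5)
bar 3: v0=E4 v1=G4 (m3)
bar 4: v0=C4 v1=A4 (M6)
bar 5: v0=D4 v1=F4 (m3)
bar 6: v0=C4 v1=G4 (P5)
bar 7: v0=B3 v1=D4 (m3)
bar 8: v0=A3 v1=F4 (m6)
bar 9: v0=F3 v1=C5 (P5)
bar 10: v0=G3 v1=G4 (P8)
  R2 @ bar2.0: A3/F4 m6 -> C4/G4 P5 similar
  R8 @ bar9.0: penult P5 not 3rd/6th
  R7 @ bar9.2: C5->A3 leap 15st
  R2 @ bar10.0: F3/D4 M6 -> G3/G4 P8 similar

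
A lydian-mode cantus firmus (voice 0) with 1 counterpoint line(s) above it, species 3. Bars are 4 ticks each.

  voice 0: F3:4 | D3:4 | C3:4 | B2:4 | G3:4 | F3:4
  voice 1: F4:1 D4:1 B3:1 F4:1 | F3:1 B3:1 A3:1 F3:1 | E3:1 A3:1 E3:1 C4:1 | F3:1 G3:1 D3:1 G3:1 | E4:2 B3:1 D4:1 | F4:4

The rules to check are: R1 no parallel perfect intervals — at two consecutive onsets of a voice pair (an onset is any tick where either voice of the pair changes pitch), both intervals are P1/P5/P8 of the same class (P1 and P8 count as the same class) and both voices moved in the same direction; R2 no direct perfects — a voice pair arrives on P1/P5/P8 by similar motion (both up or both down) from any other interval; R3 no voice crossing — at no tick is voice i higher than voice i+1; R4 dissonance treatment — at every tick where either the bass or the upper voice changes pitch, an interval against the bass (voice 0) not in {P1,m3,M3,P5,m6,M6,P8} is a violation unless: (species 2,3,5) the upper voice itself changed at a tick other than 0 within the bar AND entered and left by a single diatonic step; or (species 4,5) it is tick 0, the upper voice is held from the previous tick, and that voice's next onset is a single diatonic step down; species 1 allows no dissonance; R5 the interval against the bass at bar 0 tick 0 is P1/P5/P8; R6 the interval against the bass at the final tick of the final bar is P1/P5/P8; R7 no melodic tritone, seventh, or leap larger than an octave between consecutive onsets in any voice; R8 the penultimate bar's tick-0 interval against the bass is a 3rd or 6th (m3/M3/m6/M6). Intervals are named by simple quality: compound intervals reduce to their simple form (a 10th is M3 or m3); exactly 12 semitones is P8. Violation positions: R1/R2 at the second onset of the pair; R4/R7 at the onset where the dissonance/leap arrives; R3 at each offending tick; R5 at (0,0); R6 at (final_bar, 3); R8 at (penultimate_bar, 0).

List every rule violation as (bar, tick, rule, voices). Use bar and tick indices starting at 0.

bar 0: v0=F3 v1=F4 downbeat P8
bar 1: v0=D3 v1=F3 downbeat m3
bar 2: v0=C3 v1=E3 downbeat M3
bar 3: v0=B2 v1=F3 downbeat TT
bar 4: v0=G3 v1=E4 downbeat M6
bar 5: v0=F3 v1=F4 downbeat P8
  -> R4 @ bar 0 tick 2 v(0, 1): F3/B3 TT untreated
  -> R7 @ bar 0 tick 3 v(1,): B3->F4 leap 6st
  -> R7 @ bar 1 tick 1 v(1,): F3->B3 leap 6st
  -> R4 @ bar 3 tick 0 v(0, 1): B2/F3 TT untreated

(0, 2, R4, (0, 1))
(0, 3, R7, (1,))
(1, 1, R7, (1,))
(3, 0, R4, (0, 1))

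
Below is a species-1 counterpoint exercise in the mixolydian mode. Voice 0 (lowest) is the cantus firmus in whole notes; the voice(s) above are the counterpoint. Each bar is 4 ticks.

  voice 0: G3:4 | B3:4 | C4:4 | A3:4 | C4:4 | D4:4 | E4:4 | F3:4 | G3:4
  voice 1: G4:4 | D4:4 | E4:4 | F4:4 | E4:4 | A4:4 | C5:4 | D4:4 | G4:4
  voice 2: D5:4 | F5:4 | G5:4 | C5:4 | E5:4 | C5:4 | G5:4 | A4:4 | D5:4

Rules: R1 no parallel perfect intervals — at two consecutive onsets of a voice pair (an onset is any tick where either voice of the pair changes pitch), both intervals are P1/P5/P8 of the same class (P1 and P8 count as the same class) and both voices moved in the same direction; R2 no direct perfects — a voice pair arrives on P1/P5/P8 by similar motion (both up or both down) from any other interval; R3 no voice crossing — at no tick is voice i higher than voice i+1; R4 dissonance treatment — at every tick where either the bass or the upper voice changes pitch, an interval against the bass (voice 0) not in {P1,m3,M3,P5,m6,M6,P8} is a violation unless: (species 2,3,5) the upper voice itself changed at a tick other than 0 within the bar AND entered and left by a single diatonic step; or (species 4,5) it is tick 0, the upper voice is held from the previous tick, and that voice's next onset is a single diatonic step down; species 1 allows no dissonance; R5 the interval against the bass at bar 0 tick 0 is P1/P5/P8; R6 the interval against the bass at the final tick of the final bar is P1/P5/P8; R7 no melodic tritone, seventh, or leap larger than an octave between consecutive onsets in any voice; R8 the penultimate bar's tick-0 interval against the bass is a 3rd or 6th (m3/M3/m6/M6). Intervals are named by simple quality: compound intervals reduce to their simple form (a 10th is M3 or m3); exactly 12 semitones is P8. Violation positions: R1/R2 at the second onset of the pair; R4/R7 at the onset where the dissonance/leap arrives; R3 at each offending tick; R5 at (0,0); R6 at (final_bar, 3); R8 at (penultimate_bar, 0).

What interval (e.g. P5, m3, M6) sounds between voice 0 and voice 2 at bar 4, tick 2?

voice 0=C4 voice 2=E5 -> M3

M3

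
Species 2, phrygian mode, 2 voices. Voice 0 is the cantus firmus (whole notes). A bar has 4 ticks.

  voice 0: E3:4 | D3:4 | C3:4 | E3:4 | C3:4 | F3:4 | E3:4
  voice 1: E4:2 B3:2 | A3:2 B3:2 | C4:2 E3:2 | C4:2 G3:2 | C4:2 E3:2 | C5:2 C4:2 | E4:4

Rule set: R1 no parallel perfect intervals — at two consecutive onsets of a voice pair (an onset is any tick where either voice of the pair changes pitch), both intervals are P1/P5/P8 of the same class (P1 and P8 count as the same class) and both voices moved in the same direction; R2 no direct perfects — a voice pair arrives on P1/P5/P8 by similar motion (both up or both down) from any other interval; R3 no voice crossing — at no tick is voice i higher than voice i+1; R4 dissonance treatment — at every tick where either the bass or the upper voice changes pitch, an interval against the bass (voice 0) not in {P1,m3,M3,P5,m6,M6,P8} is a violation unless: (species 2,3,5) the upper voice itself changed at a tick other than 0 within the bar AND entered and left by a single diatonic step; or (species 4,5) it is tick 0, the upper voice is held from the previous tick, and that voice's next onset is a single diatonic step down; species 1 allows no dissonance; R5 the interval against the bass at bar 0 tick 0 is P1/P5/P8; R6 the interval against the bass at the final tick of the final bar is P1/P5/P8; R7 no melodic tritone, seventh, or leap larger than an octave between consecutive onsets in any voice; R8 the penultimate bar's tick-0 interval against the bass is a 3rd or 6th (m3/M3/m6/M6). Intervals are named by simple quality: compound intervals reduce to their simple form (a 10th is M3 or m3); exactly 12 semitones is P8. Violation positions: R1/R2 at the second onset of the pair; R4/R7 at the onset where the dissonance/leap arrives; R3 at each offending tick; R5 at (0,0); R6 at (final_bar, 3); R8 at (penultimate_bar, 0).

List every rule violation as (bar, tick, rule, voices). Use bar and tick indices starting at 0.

(1, 0, R1, (0, 1))
(5, 0, R2, (0, 1))
(5, 0, R7, (1,))
(5, 0, R8, (0, 1))

bar 0: v0=E3 v1=E4 downbeat P8
bar 1: v0=D3 v1=A3 downbeat P5
bar 2: v0=C3 v1=C4 downbeat P8
bar 3: v0=E3 v1=C4 downbeat m6
bar 4: v0=C3 v1=C4 downbeat P8
bar 5: v0=F3 v1=C5 downbeat P5
bar 6: v0=E3 v1=E4 downbeat P8
  -> R1 @ bar 1 tick 0 v(0, 1): E3/B3 P5 -> D3/A3 P5 similar
  -> R2 @ bar 5 tick 0 v(0, 1): C3/E3 M3 -> F3/C5 P5 similar
  -> R7 @ bar 5 tick 0 v(1,): E3->C5 leap 20st
  -> R8 @ bar 5 tick 0 v(0, 1): penult P5 not 3rd/6th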